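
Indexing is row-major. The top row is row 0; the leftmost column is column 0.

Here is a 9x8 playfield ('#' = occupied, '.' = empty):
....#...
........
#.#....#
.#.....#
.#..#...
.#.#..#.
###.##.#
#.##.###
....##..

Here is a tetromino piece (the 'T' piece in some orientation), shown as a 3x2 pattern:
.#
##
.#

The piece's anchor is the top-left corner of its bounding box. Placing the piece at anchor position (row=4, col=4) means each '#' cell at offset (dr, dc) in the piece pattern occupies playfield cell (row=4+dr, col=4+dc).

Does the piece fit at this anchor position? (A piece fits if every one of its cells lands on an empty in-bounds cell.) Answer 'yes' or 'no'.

Answer: no

Derivation:
Check each piece cell at anchor (4, 4):
  offset (0,1) -> (4,5): empty -> OK
  offset (1,0) -> (5,4): empty -> OK
  offset (1,1) -> (5,5): empty -> OK
  offset (2,1) -> (6,5): occupied ('#') -> FAIL
All cells valid: no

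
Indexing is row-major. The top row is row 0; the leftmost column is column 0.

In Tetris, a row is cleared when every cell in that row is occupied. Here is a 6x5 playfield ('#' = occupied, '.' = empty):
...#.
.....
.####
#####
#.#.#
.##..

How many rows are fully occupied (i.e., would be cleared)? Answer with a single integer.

Check each row:
  row 0: 4 empty cells -> not full
  row 1: 5 empty cells -> not full
  row 2: 1 empty cell -> not full
  row 3: 0 empty cells -> FULL (clear)
  row 4: 2 empty cells -> not full
  row 5: 3 empty cells -> not full
Total rows cleared: 1

Answer: 1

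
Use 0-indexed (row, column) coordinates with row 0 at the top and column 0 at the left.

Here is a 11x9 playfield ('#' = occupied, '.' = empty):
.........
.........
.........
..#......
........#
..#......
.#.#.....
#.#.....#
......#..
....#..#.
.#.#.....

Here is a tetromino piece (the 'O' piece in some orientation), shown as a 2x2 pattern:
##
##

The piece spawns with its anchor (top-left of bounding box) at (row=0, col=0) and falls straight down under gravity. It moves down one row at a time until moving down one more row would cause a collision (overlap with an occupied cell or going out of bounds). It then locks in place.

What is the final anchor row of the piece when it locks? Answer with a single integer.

Answer: 4

Derivation:
Spawn at (row=0, col=0). Try each row:
  row 0: fits
  row 1: fits
  row 2: fits
  row 3: fits
  row 4: fits
  row 5: blocked -> lock at row 4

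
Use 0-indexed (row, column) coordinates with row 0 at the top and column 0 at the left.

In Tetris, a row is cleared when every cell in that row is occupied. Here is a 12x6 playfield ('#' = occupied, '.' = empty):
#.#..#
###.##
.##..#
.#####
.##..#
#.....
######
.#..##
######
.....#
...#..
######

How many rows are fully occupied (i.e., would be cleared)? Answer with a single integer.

Check each row:
  row 0: 3 empty cells -> not full
  row 1: 1 empty cell -> not full
  row 2: 3 empty cells -> not full
  row 3: 1 empty cell -> not full
  row 4: 3 empty cells -> not full
  row 5: 5 empty cells -> not full
  row 6: 0 empty cells -> FULL (clear)
  row 7: 3 empty cells -> not full
  row 8: 0 empty cells -> FULL (clear)
  row 9: 5 empty cells -> not full
  row 10: 5 empty cells -> not full
  row 11: 0 empty cells -> FULL (clear)
Total rows cleared: 3

Answer: 3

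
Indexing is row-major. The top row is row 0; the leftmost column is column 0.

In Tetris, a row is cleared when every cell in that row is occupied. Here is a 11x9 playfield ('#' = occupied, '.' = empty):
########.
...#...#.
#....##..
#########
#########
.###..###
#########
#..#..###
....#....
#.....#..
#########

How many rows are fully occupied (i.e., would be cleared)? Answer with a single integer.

Check each row:
  row 0: 1 empty cell -> not full
  row 1: 7 empty cells -> not full
  row 2: 6 empty cells -> not full
  row 3: 0 empty cells -> FULL (clear)
  row 4: 0 empty cells -> FULL (clear)
  row 5: 3 empty cells -> not full
  row 6: 0 empty cells -> FULL (clear)
  row 7: 4 empty cells -> not full
  row 8: 8 empty cells -> not full
  row 9: 7 empty cells -> not full
  row 10: 0 empty cells -> FULL (clear)
Total rows cleared: 4

Answer: 4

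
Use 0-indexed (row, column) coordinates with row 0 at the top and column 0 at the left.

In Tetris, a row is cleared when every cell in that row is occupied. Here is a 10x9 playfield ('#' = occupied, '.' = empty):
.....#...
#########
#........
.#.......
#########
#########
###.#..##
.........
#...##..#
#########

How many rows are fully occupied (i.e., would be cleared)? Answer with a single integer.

Check each row:
  row 0: 8 empty cells -> not full
  row 1: 0 empty cells -> FULL (clear)
  row 2: 8 empty cells -> not full
  row 3: 8 empty cells -> not full
  row 4: 0 empty cells -> FULL (clear)
  row 5: 0 empty cells -> FULL (clear)
  row 6: 3 empty cells -> not full
  row 7: 9 empty cells -> not full
  row 8: 5 empty cells -> not full
  row 9: 0 empty cells -> FULL (clear)
Total rows cleared: 4

Answer: 4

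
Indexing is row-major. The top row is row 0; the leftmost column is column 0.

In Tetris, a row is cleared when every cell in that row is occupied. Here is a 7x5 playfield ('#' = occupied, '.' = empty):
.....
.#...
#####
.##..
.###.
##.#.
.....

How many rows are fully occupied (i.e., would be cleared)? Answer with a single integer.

Check each row:
  row 0: 5 empty cells -> not full
  row 1: 4 empty cells -> not full
  row 2: 0 empty cells -> FULL (clear)
  row 3: 3 empty cells -> not full
  row 4: 2 empty cells -> not full
  row 5: 2 empty cells -> not full
  row 6: 5 empty cells -> not full
Total rows cleared: 1

Answer: 1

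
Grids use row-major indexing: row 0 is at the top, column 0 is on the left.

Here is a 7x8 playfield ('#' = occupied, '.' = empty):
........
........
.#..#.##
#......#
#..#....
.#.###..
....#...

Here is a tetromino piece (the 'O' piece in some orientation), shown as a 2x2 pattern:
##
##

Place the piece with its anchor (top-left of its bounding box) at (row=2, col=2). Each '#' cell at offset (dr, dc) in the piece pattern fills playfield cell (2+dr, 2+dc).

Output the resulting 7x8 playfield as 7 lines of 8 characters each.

Answer: ........
........
.####.##
#.##...#
#..#....
.#.###..
....#...

Derivation:
Fill (2+0,2+0) = (2,2)
Fill (2+0,2+1) = (2,3)
Fill (2+1,2+0) = (3,2)
Fill (2+1,2+1) = (3,3)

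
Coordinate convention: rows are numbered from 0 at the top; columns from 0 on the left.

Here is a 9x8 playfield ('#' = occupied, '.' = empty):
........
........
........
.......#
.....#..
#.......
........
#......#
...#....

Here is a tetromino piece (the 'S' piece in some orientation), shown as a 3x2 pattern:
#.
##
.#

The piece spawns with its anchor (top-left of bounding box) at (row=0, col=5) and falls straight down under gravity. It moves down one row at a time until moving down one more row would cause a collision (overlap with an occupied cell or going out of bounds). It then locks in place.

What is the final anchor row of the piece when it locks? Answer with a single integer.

Spawn at (row=0, col=5). Try each row:
  row 0: fits
  row 1: fits
  row 2: fits
  row 3: blocked -> lock at row 2

Answer: 2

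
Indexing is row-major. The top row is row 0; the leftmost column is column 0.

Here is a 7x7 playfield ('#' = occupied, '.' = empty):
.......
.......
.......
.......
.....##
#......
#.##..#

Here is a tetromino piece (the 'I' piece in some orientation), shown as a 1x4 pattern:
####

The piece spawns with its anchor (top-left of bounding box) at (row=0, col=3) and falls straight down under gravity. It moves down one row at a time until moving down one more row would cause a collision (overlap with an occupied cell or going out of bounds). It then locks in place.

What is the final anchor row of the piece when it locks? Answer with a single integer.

Answer: 3

Derivation:
Spawn at (row=0, col=3). Try each row:
  row 0: fits
  row 1: fits
  row 2: fits
  row 3: fits
  row 4: blocked -> lock at row 3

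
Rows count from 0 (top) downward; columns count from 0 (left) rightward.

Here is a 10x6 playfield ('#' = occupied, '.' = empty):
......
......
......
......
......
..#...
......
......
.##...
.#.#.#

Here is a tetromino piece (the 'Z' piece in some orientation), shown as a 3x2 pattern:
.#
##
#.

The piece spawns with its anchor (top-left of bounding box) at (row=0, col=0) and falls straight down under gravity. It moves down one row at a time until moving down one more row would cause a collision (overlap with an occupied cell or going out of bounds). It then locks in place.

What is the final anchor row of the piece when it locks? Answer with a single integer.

Spawn at (row=0, col=0). Try each row:
  row 0: fits
  row 1: fits
  row 2: fits
  row 3: fits
  row 4: fits
  row 5: fits
  row 6: fits
  row 7: blocked -> lock at row 6

Answer: 6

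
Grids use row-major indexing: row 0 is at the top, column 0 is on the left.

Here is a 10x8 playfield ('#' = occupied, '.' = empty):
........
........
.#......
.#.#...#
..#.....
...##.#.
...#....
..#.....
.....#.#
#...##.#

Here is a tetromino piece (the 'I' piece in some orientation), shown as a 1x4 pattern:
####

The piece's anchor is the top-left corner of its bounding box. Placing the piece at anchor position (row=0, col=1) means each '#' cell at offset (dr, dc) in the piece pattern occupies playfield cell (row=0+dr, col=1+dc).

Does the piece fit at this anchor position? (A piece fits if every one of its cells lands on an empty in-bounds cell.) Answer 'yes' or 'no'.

Check each piece cell at anchor (0, 1):
  offset (0,0) -> (0,1): empty -> OK
  offset (0,1) -> (0,2): empty -> OK
  offset (0,2) -> (0,3): empty -> OK
  offset (0,3) -> (0,4): empty -> OK
All cells valid: yes

Answer: yes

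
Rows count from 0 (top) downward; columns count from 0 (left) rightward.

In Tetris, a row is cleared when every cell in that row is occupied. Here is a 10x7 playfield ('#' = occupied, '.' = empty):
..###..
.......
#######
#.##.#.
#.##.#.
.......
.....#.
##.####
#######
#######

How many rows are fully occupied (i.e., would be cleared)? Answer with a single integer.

Answer: 3

Derivation:
Check each row:
  row 0: 4 empty cells -> not full
  row 1: 7 empty cells -> not full
  row 2: 0 empty cells -> FULL (clear)
  row 3: 3 empty cells -> not full
  row 4: 3 empty cells -> not full
  row 5: 7 empty cells -> not full
  row 6: 6 empty cells -> not full
  row 7: 1 empty cell -> not full
  row 8: 0 empty cells -> FULL (clear)
  row 9: 0 empty cells -> FULL (clear)
Total rows cleared: 3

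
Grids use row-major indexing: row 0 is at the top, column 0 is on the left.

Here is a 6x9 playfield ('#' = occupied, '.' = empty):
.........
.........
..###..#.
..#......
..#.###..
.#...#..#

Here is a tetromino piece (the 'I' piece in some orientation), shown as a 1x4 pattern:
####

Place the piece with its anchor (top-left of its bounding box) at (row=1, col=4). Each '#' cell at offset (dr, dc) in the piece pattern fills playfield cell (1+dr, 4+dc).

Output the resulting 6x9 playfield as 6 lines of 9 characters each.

Answer: .........
....####.
..###..#.
..#......
..#.###..
.#...#..#

Derivation:
Fill (1+0,4+0) = (1,4)
Fill (1+0,4+1) = (1,5)
Fill (1+0,4+2) = (1,6)
Fill (1+0,4+3) = (1,7)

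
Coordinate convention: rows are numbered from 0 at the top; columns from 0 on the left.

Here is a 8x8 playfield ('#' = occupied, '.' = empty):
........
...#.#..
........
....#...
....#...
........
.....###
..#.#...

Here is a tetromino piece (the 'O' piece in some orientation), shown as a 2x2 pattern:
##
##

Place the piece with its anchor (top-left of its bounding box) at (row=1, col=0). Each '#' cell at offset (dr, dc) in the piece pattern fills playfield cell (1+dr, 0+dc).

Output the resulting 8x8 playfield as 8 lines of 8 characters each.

Fill (1+0,0+0) = (1,0)
Fill (1+0,0+1) = (1,1)
Fill (1+1,0+0) = (2,0)
Fill (1+1,0+1) = (2,1)

Answer: ........
##.#.#..
##......
....#...
....#...
........
.....###
..#.#...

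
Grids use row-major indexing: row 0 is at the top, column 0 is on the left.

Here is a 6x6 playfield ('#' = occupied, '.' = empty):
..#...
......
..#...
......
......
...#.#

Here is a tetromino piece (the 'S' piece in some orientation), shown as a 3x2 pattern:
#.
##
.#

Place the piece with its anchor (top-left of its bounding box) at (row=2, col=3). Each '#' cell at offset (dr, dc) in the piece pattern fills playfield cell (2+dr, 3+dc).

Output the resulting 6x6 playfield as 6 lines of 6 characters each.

Answer: ..#...
......
..##..
...##.
....#.
...#.#

Derivation:
Fill (2+0,3+0) = (2,3)
Fill (2+1,3+0) = (3,3)
Fill (2+1,3+1) = (3,4)
Fill (2+2,3+1) = (4,4)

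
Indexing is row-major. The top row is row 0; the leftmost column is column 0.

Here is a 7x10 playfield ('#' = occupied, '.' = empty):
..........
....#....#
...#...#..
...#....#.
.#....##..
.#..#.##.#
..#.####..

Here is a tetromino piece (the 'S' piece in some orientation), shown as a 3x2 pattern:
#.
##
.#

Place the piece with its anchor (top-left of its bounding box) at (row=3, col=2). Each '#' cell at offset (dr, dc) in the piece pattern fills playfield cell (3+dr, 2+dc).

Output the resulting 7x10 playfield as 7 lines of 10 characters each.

Fill (3+0,2+0) = (3,2)
Fill (3+1,2+0) = (4,2)
Fill (3+1,2+1) = (4,3)
Fill (3+2,2+1) = (5,3)

Answer: ..........
....#....#
...#...#..
..##....#.
.###..##..
.#.##.##.#
..#.####..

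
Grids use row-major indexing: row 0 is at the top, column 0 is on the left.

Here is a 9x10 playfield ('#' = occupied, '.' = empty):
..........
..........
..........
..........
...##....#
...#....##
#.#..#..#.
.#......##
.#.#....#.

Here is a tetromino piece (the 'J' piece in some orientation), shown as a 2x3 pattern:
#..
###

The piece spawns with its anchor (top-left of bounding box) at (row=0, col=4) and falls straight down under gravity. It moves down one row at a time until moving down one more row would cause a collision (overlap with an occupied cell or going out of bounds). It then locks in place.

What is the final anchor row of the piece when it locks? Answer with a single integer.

Spawn at (row=0, col=4). Try each row:
  row 0: fits
  row 1: fits
  row 2: fits
  row 3: blocked -> lock at row 2

Answer: 2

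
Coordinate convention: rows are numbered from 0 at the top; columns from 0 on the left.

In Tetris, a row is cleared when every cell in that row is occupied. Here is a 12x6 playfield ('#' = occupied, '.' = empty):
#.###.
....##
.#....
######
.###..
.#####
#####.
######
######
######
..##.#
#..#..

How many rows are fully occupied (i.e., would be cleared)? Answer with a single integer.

Check each row:
  row 0: 2 empty cells -> not full
  row 1: 4 empty cells -> not full
  row 2: 5 empty cells -> not full
  row 3: 0 empty cells -> FULL (clear)
  row 4: 3 empty cells -> not full
  row 5: 1 empty cell -> not full
  row 6: 1 empty cell -> not full
  row 7: 0 empty cells -> FULL (clear)
  row 8: 0 empty cells -> FULL (clear)
  row 9: 0 empty cells -> FULL (clear)
  row 10: 3 empty cells -> not full
  row 11: 4 empty cells -> not full
Total rows cleared: 4

Answer: 4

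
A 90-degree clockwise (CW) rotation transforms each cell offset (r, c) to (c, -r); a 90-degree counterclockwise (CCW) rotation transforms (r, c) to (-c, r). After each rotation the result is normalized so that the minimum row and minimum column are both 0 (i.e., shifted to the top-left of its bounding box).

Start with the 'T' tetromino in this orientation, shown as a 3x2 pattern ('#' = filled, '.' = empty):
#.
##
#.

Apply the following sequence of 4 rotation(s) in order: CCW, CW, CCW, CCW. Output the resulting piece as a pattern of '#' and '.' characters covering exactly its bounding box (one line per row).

Answer: .#
##
.#

Derivation:
Start:
#.
##
#.
After rotation 1 (CCW):
.#.
###
After rotation 2 (CW):
#.
##
#.
After rotation 3 (CCW):
.#.
###
After rotation 4 (CCW):
.#
##
.#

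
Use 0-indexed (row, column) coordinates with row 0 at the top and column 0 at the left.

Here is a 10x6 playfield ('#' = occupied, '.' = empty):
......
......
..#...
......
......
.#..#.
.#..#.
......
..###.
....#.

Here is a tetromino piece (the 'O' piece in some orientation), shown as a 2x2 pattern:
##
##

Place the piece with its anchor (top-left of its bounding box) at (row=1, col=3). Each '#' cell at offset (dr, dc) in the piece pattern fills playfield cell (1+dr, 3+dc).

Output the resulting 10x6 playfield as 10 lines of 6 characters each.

Fill (1+0,3+0) = (1,3)
Fill (1+0,3+1) = (1,4)
Fill (1+1,3+0) = (2,3)
Fill (1+1,3+1) = (2,4)

Answer: ......
...##.
..###.
......
......
.#..#.
.#..#.
......
..###.
....#.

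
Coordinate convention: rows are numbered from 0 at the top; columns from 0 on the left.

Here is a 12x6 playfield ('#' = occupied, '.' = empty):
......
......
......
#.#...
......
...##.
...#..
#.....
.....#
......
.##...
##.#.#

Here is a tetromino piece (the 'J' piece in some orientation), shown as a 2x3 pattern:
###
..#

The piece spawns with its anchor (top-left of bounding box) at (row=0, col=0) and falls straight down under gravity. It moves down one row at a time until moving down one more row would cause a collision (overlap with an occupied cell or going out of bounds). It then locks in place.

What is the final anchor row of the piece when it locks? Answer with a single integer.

Answer: 1

Derivation:
Spawn at (row=0, col=0). Try each row:
  row 0: fits
  row 1: fits
  row 2: blocked -> lock at row 1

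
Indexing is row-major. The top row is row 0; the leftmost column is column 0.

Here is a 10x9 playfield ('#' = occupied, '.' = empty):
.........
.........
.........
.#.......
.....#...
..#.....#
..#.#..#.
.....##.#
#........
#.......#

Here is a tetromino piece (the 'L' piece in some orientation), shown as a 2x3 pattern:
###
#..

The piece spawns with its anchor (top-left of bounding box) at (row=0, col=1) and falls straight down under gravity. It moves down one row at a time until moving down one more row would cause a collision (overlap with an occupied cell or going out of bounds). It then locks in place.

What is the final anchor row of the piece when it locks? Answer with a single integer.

Spawn at (row=0, col=1). Try each row:
  row 0: fits
  row 1: fits
  row 2: blocked -> lock at row 1

Answer: 1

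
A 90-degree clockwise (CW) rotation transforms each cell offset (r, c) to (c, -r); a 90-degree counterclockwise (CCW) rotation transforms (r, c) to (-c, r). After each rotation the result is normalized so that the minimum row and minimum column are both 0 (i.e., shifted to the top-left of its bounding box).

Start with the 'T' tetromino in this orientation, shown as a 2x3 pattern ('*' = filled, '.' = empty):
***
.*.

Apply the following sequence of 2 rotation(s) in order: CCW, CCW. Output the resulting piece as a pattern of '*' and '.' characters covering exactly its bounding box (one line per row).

Answer: .*.
***

Derivation:
Start:
***
.*.
After rotation 1 (CCW):
*.
**
*.
After rotation 2 (CCW):
.*.
***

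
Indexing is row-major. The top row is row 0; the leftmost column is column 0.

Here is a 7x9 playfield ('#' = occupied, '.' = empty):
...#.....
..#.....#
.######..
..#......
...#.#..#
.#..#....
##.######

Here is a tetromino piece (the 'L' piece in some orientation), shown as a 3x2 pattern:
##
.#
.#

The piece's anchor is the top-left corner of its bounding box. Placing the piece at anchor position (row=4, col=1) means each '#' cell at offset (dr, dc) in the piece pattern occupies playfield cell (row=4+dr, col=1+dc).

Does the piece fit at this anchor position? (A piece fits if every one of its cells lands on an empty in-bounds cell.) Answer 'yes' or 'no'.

Answer: yes

Derivation:
Check each piece cell at anchor (4, 1):
  offset (0,0) -> (4,1): empty -> OK
  offset (0,1) -> (4,2): empty -> OK
  offset (1,1) -> (5,2): empty -> OK
  offset (2,1) -> (6,2): empty -> OK
All cells valid: yes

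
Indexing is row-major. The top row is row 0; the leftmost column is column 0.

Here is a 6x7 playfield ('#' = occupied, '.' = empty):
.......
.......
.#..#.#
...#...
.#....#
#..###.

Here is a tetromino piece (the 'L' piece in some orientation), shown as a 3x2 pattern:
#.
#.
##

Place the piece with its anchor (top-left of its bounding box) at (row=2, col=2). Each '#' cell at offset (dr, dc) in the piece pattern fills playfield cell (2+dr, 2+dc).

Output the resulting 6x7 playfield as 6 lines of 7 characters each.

Fill (2+0,2+0) = (2,2)
Fill (2+1,2+0) = (3,2)
Fill (2+2,2+0) = (4,2)
Fill (2+2,2+1) = (4,3)

Answer: .......
.......
.##.#.#
..##...
.###..#
#..###.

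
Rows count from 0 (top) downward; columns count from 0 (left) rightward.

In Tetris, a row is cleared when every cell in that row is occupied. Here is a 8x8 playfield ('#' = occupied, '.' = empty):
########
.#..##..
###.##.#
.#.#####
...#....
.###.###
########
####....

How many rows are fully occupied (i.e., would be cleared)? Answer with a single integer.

Check each row:
  row 0: 0 empty cells -> FULL (clear)
  row 1: 5 empty cells -> not full
  row 2: 2 empty cells -> not full
  row 3: 2 empty cells -> not full
  row 4: 7 empty cells -> not full
  row 5: 2 empty cells -> not full
  row 6: 0 empty cells -> FULL (clear)
  row 7: 4 empty cells -> not full
Total rows cleared: 2

Answer: 2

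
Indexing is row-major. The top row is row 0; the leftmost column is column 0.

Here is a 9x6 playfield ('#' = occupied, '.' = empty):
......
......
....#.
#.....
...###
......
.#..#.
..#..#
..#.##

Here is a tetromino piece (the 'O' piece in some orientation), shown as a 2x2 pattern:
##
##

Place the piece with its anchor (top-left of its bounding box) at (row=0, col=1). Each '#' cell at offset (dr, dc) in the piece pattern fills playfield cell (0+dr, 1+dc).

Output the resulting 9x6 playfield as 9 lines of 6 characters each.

Fill (0+0,1+0) = (0,1)
Fill (0+0,1+1) = (0,2)
Fill (0+1,1+0) = (1,1)
Fill (0+1,1+1) = (1,2)

Answer: .##...
.##...
....#.
#.....
...###
......
.#..#.
..#..#
..#.##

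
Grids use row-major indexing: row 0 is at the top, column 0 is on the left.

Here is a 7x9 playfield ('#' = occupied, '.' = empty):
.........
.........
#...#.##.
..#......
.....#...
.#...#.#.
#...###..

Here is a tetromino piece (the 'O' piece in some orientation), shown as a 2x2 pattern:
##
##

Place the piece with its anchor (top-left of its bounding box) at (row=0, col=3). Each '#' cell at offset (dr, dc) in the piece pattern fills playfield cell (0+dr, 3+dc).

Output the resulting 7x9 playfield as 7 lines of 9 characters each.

Answer: ...##....
...##....
#...#.##.
..#......
.....#...
.#...#.#.
#...###..

Derivation:
Fill (0+0,3+0) = (0,3)
Fill (0+0,3+1) = (0,4)
Fill (0+1,3+0) = (1,3)
Fill (0+1,3+1) = (1,4)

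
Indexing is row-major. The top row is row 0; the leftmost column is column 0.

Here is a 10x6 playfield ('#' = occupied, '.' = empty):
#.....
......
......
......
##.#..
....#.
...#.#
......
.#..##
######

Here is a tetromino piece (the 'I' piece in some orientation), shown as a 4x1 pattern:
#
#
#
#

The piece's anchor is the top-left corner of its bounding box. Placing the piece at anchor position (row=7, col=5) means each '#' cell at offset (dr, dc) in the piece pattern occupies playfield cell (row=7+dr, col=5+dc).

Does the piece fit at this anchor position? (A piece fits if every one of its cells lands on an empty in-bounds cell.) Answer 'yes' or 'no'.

Answer: no

Derivation:
Check each piece cell at anchor (7, 5):
  offset (0,0) -> (7,5): empty -> OK
  offset (1,0) -> (8,5): occupied ('#') -> FAIL
  offset (2,0) -> (9,5): occupied ('#') -> FAIL
  offset (3,0) -> (10,5): out of bounds -> FAIL
All cells valid: no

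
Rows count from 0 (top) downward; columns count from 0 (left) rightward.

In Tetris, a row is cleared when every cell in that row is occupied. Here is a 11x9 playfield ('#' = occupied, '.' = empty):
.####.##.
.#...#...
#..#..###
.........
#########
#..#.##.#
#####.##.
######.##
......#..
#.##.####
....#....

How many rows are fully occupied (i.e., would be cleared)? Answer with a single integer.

Answer: 1

Derivation:
Check each row:
  row 0: 3 empty cells -> not full
  row 1: 7 empty cells -> not full
  row 2: 4 empty cells -> not full
  row 3: 9 empty cells -> not full
  row 4: 0 empty cells -> FULL (clear)
  row 5: 4 empty cells -> not full
  row 6: 2 empty cells -> not full
  row 7: 1 empty cell -> not full
  row 8: 8 empty cells -> not full
  row 9: 2 empty cells -> not full
  row 10: 8 empty cells -> not full
Total rows cleared: 1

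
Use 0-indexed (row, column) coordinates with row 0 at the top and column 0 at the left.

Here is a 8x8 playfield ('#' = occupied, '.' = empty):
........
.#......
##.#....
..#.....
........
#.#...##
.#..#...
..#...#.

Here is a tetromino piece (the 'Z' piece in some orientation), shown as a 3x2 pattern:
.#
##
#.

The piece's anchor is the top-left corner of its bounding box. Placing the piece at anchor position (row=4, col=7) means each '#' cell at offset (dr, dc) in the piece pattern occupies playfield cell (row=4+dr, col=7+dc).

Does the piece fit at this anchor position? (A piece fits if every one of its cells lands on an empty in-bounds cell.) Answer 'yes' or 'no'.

Check each piece cell at anchor (4, 7):
  offset (0,1) -> (4,8): out of bounds -> FAIL
  offset (1,0) -> (5,7): occupied ('#') -> FAIL
  offset (1,1) -> (5,8): out of bounds -> FAIL
  offset (2,0) -> (6,7): empty -> OK
All cells valid: no

Answer: no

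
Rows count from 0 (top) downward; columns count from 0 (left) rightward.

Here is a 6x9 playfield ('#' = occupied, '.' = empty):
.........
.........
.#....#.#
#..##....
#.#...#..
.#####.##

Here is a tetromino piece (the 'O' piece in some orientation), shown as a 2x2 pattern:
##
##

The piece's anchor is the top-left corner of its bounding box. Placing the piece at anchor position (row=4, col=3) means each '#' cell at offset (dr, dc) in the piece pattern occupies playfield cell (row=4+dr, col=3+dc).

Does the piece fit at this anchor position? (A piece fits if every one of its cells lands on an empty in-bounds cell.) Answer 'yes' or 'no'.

Check each piece cell at anchor (4, 3):
  offset (0,0) -> (4,3): empty -> OK
  offset (0,1) -> (4,4): empty -> OK
  offset (1,0) -> (5,3): occupied ('#') -> FAIL
  offset (1,1) -> (5,4): occupied ('#') -> FAIL
All cells valid: no

Answer: no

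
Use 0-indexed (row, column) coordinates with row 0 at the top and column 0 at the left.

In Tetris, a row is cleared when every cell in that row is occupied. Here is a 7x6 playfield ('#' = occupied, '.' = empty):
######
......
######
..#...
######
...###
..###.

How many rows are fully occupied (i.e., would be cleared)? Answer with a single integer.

Answer: 3

Derivation:
Check each row:
  row 0: 0 empty cells -> FULL (clear)
  row 1: 6 empty cells -> not full
  row 2: 0 empty cells -> FULL (clear)
  row 3: 5 empty cells -> not full
  row 4: 0 empty cells -> FULL (clear)
  row 5: 3 empty cells -> not full
  row 6: 3 empty cells -> not full
Total rows cleared: 3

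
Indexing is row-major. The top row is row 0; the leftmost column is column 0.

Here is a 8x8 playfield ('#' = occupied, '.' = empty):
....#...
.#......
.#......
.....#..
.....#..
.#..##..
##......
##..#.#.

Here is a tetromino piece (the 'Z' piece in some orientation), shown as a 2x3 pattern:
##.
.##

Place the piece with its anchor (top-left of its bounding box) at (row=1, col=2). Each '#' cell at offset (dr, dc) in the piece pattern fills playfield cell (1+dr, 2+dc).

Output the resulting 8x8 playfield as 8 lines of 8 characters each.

Answer: ....#...
.###....
.#.##...
.....#..
.....#..
.#..##..
##......
##..#.#.

Derivation:
Fill (1+0,2+0) = (1,2)
Fill (1+0,2+1) = (1,3)
Fill (1+1,2+1) = (2,3)
Fill (1+1,2+2) = (2,4)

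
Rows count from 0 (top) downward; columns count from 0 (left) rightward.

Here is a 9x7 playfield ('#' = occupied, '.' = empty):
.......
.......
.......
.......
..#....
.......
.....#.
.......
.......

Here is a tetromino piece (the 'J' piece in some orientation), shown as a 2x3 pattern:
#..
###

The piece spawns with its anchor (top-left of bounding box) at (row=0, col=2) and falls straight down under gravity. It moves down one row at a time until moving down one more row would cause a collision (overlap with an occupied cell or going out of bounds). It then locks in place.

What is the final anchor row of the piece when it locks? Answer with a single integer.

Answer: 2

Derivation:
Spawn at (row=0, col=2). Try each row:
  row 0: fits
  row 1: fits
  row 2: fits
  row 3: blocked -> lock at row 2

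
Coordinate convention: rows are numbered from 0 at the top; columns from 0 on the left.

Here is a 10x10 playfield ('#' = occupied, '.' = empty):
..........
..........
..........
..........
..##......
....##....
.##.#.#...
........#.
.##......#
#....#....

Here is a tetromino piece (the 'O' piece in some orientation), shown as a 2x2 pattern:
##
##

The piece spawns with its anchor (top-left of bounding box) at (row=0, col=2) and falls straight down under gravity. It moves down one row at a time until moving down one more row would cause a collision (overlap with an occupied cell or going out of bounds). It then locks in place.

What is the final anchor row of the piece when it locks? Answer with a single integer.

Spawn at (row=0, col=2). Try each row:
  row 0: fits
  row 1: fits
  row 2: fits
  row 3: blocked -> lock at row 2

Answer: 2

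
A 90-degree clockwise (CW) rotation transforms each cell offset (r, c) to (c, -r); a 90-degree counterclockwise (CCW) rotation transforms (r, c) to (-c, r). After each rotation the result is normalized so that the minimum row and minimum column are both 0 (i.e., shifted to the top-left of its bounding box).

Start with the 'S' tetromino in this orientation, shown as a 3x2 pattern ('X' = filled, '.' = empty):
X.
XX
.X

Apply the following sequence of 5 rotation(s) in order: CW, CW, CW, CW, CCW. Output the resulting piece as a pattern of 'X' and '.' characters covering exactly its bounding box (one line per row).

Start:
X.
XX
.X
After rotation 1 (CW):
.XX
XX.
After rotation 2 (CW):
X.
XX
.X
After rotation 3 (CW):
.XX
XX.
After rotation 4 (CW):
X.
XX
.X
After rotation 5 (CCW):
.XX
XX.

Answer: .XX
XX.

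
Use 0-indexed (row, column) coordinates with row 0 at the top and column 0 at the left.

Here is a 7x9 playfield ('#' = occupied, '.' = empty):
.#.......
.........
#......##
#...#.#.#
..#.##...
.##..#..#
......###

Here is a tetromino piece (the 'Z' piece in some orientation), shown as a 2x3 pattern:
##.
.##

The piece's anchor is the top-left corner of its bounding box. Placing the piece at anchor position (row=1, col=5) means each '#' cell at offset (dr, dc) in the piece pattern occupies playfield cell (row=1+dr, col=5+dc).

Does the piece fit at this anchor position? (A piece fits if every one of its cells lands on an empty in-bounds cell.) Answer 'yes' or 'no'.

Answer: no

Derivation:
Check each piece cell at anchor (1, 5):
  offset (0,0) -> (1,5): empty -> OK
  offset (0,1) -> (1,6): empty -> OK
  offset (1,1) -> (2,6): empty -> OK
  offset (1,2) -> (2,7): occupied ('#') -> FAIL
All cells valid: no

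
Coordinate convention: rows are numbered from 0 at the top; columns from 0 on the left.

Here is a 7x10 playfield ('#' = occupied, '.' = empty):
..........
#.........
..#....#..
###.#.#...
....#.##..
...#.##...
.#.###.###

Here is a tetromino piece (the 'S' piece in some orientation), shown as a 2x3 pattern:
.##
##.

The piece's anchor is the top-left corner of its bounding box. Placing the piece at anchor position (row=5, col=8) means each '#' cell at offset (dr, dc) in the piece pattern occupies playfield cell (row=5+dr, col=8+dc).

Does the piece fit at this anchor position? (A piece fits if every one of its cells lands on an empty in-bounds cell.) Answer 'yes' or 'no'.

Check each piece cell at anchor (5, 8):
  offset (0,1) -> (5,9): empty -> OK
  offset (0,2) -> (5,10): out of bounds -> FAIL
  offset (1,0) -> (6,8): occupied ('#') -> FAIL
  offset (1,1) -> (6,9): occupied ('#') -> FAIL
All cells valid: no

Answer: no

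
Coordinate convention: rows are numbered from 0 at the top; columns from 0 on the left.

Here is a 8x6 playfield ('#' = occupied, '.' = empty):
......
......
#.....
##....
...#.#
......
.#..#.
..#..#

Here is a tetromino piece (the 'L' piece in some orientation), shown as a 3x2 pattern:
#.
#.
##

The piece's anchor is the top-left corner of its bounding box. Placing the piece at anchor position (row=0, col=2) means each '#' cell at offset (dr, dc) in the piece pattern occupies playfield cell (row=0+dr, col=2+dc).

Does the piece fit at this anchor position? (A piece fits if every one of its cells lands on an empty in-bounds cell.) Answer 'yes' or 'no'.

Answer: yes

Derivation:
Check each piece cell at anchor (0, 2):
  offset (0,0) -> (0,2): empty -> OK
  offset (1,0) -> (1,2): empty -> OK
  offset (2,0) -> (2,2): empty -> OK
  offset (2,1) -> (2,3): empty -> OK
All cells valid: yes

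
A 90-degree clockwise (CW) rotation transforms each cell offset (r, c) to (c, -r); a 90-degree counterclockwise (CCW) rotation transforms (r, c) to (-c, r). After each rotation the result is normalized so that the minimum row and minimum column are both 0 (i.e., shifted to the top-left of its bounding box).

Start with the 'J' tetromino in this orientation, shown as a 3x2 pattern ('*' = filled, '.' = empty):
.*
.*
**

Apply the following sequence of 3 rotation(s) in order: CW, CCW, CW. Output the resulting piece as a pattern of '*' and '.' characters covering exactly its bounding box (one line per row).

Start:
.*
.*
**
After rotation 1 (CW):
*..
***
After rotation 2 (CCW):
.*
.*
**
After rotation 3 (CW):
*..
***

Answer: *..
***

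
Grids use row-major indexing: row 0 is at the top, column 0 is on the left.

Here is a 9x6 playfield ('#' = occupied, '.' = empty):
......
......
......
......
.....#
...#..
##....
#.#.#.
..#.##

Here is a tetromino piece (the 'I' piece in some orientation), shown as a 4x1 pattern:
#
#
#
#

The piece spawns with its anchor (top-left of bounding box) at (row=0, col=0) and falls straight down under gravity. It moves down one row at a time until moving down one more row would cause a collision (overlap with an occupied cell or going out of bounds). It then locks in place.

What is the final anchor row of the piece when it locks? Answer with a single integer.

Answer: 2

Derivation:
Spawn at (row=0, col=0). Try each row:
  row 0: fits
  row 1: fits
  row 2: fits
  row 3: blocked -> lock at row 2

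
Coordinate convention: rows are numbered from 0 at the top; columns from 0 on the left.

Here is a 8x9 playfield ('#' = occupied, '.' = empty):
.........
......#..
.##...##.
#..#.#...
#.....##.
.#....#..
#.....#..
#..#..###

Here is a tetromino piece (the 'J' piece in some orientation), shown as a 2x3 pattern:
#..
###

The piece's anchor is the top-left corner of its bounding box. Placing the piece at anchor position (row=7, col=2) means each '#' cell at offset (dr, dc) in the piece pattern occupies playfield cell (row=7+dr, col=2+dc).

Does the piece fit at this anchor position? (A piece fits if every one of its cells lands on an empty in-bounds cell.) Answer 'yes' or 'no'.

Answer: no

Derivation:
Check each piece cell at anchor (7, 2):
  offset (0,0) -> (7,2): empty -> OK
  offset (1,0) -> (8,2): out of bounds -> FAIL
  offset (1,1) -> (8,3): out of bounds -> FAIL
  offset (1,2) -> (8,4): out of bounds -> FAIL
All cells valid: no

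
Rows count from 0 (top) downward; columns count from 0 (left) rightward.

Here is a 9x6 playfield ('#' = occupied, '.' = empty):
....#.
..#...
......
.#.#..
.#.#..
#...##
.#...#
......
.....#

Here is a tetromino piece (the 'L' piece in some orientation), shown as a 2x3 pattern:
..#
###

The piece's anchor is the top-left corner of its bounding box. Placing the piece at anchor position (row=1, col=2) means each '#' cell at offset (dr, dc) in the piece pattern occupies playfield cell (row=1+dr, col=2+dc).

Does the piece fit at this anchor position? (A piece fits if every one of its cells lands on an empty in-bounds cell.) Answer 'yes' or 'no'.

Check each piece cell at anchor (1, 2):
  offset (0,2) -> (1,4): empty -> OK
  offset (1,0) -> (2,2): empty -> OK
  offset (1,1) -> (2,3): empty -> OK
  offset (1,2) -> (2,4): empty -> OK
All cells valid: yes

Answer: yes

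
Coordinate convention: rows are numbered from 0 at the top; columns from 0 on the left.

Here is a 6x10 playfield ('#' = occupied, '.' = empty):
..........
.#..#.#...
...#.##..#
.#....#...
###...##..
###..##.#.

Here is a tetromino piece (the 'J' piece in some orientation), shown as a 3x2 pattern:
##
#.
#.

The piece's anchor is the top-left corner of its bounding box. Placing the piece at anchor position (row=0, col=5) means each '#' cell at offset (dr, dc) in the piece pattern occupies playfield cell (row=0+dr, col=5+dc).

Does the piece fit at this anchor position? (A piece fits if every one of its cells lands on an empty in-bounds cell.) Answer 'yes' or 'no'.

Check each piece cell at anchor (0, 5):
  offset (0,0) -> (0,5): empty -> OK
  offset (0,1) -> (0,6): empty -> OK
  offset (1,0) -> (1,5): empty -> OK
  offset (2,0) -> (2,5): occupied ('#') -> FAIL
All cells valid: no

Answer: no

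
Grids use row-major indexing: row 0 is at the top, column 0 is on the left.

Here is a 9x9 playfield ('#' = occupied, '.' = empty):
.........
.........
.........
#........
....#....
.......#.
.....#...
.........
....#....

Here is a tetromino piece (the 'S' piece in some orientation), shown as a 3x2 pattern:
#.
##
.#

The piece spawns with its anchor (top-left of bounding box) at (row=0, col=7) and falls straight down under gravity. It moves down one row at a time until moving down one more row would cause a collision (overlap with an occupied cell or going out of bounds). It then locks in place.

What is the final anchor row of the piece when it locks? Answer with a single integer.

Spawn at (row=0, col=7). Try each row:
  row 0: fits
  row 1: fits
  row 2: fits
  row 3: fits
  row 4: blocked -> lock at row 3

Answer: 3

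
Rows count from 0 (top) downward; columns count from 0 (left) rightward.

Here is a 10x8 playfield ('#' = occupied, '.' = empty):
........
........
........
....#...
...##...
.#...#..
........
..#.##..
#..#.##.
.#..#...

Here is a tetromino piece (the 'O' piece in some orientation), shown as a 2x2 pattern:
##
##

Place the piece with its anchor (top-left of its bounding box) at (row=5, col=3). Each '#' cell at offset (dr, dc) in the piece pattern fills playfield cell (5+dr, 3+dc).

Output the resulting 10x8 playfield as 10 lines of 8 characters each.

Answer: ........
........
........
....#...
...##...
.#.###..
...##...
..#.##..
#..#.##.
.#..#...

Derivation:
Fill (5+0,3+0) = (5,3)
Fill (5+0,3+1) = (5,4)
Fill (5+1,3+0) = (6,3)
Fill (5+1,3+1) = (6,4)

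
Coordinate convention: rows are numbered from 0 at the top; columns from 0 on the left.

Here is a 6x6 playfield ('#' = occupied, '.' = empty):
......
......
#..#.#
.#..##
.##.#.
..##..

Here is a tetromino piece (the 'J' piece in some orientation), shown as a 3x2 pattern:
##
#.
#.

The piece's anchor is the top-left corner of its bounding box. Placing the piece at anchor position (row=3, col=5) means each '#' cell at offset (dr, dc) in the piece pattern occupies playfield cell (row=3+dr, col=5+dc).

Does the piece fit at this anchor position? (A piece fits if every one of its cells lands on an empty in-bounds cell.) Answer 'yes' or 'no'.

Answer: no

Derivation:
Check each piece cell at anchor (3, 5):
  offset (0,0) -> (3,5): occupied ('#') -> FAIL
  offset (0,1) -> (3,6): out of bounds -> FAIL
  offset (1,0) -> (4,5): empty -> OK
  offset (2,0) -> (5,5): empty -> OK
All cells valid: no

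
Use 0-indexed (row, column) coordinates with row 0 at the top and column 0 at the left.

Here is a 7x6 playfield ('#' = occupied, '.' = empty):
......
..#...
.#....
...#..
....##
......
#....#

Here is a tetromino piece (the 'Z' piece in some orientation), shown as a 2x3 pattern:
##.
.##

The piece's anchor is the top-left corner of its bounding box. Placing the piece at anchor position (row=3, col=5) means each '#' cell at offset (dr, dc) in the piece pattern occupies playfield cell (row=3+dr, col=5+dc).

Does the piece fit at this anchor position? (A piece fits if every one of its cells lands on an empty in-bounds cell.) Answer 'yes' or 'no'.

Check each piece cell at anchor (3, 5):
  offset (0,0) -> (3,5): empty -> OK
  offset (0,1) -> (3,6): out of bounds -> FAIL
  offset (1,1) -> (4,6): out of bounds -> FAIL
  offset (1,2) -> (4,7): out of bounds -> FAIL
All cells valid: no

Answer: no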